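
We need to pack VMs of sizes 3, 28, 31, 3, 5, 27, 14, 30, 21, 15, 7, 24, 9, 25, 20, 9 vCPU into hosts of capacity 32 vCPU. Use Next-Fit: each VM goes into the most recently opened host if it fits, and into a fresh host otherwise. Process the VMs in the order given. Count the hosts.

host 1: place 3 vCPU, 29 vCPU left
host 1: place 28 vCPU, 1 vCPU left
host 2: place 31 vCPU, 1 vCPU left
host 3: place 3 vCPU, 29 vCPU left
host 3: place 5 vCPU, 24 vCPU left
host 4: place 27 vCPU, 5 vCPU left
host 5: place 14 vCPU, 18 vCPU left
host 6: place 30 vCPU, 2 vCPU left
host 7: place 21 vCPU, 11 vCPU left
host 8: place 15 vCPU, 17 vCPU left
host 8: place 7 vCPU, 10 vCPU left
host 9: place 24 vCPU, 8 vCPU left
host 10: place 9 vCPU, 23 vCPU left
host 11: place 25 vCPU, 7 vCPU left
host 12: place 20 vCPU, 12 vCPU left
host 12: place 9 vCPU, 3 vCPU left

12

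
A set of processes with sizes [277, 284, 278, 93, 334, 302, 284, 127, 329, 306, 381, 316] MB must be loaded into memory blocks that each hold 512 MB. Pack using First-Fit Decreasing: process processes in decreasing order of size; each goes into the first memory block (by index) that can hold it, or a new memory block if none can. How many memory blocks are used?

10

Sorted descending: 381, 334, 329, 316, 306, 302, 284, 284, 278, 277, 127, 93.
memory block 1: place 381 MB, 131 MB left
memory block 2: place 334 MB, 178 MB left
memory block 3: place 329 MB, 183 MB left
memory block 4: place 316 MB, 196 MB left
memory block 5: place 306 MB, 206 MB left
memory block 6: place 302 MB, 210 MB left
memory block 7: place 284 MB, 228 MB left
memory block 8: place 284 MB, 228 MB left
memory block 9: place 278 MB, 234 MB left
memory block 10: place 277 MB, 235 MB left
memory block 1: place 127 MB, 4 MB left
memory block 2: place 93 MB, 85 MB left
Final memory blocks: [381,127] [334,93] [329] [316] [306] [302] [284] [284] [278] [277].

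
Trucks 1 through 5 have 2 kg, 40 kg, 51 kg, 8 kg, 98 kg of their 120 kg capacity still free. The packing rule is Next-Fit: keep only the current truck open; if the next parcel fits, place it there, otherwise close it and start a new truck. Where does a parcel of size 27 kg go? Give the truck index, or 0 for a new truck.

Next-Fit only looks at truck 5, which has 98 kg free.
27 kg fits there.

5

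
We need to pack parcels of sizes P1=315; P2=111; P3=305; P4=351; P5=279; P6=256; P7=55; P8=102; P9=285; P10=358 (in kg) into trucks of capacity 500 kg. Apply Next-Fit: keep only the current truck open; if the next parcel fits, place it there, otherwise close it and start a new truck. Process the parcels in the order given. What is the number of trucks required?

7

Put P1 (315 kg) in truck 1; 185 kg remain.
Put P2 (111 kg) in truck 1; 74 kg remain.
Put P3 (305 kg) in truck 2; 195 kg remain.
Put P4 (351 kg) in truck 3; 149 kg remain.
Put P5 (279 kg) in truck 4; 221 kg remain.
Put P6 (256 kg) in truck 5; 244 kg remain.
Put P7 (55 kg) in truck 5; 189 kg remain.
Put P8 (102 kg) in truck 5; 87 kg remain.
Put P9 (285 kg) in truck 6; 215 kg remain.
Put P10 (358 kg) in truck 7; 142 kg remain.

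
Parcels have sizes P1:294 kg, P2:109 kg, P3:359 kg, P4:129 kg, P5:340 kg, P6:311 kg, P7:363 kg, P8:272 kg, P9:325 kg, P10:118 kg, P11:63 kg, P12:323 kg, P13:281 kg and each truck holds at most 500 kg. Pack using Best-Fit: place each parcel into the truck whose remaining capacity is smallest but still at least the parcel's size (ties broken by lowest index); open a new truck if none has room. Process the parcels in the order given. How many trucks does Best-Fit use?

9

truck 1: place P1 (294 kg), 206 kg left
truck 1: place P2 (109 kg), 97 kg left
truck 2: place P3 (359 kg), 141 kg left
truck 2: place P4 (129 kg), 12 kg left
truck 3: place P5 (340 kg), 160 kg left
truck 4: place P6 (311 kg), 189 kg left
truck 5: place P7 (363 kg), 137 kg left
truck 6: place P8 (272 kg), 228 kg left
truck 7: place P9 (325 kg), 175 kg left
truck 5: place P10 (118 kg), 19 kg left
truck 1: place P11 (63 kg), 34 kg left
truck 8: place P12 (323 kg), 177 kg left
truck 9: place P13 (281 kg), 219 kg left
Final trucks: [294,109,63] [359,129] [340] [311] [363,118] [272] [325] [323] [281].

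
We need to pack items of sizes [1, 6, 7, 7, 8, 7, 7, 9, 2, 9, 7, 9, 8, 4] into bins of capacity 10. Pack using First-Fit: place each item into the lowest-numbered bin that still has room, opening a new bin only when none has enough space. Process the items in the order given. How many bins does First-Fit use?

12 bins

Put 1 in bin 1; 9 remain.
Put 6 in bin 1; 3 remain.
Put 7 in bin 2; 3 remain.
Put 7 in bin 3; 3 remain.
Put 8 in bin 4; 2 remain.
Put 7 in bin 5; 3 remain.
Put 7 in bin 6; 3 remain.
Put 9 in bin 7; 1 remain.
Put 2 in bin 1; 1 remain.
Put 9 in bin 8; 1 remain.
Put 7 in bin 9; 3 remain.
Put 9 in bin 10; 1 remain.
Put 8 in bin 11; 2 remain.
Put 4 in bin 12; 6 remain.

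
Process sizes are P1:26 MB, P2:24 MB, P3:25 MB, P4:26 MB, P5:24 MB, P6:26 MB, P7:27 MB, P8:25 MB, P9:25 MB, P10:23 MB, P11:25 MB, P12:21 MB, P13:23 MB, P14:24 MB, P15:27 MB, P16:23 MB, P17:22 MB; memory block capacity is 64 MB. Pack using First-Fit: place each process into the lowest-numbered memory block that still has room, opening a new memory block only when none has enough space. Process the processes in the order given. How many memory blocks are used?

9

Put P1 (26 MB) in memory block 1; 38 MB remain.
Put P2 (24 MB) in memory block 1; 14 MB remain.
Put P3 (25 MB) in memory block 2; 39 MB remain.
Put P4 (26 MB) in memory block 2; 13 MB remain.
Put P5 (24 MB) in memory block 3; 40 MB remain.
Put P6 (26 MB) in memory block 3; 14 MB remain.
Put P7 (27 MB) in memory block 4; 37 MB remain.
Put P8 (25 MB) in memory block 4; 12 MB remain.
Put P9 (25 MB) in memory block 5; 39 MB remain.
Put P10 (23 MB) in memory block 5; 16 MB remain.
Put P11 (25 MB) in memory block 6; 39 MB remain.
Put P12 (21 MB) in memory block 6; 18 MB remain.
Put P13 (23 MB) in memory block 7; 41 MB remain.
Put P14 (24 MB) in memory block 7; 17 MB remain.
Put P15 (27 MB) in memory block 8; 37 MB remain.
Put P16 (23 MB) in memory block 8; 14 MB remain.
Put P17 (22 MB) in memory block 9; 42 MB remain.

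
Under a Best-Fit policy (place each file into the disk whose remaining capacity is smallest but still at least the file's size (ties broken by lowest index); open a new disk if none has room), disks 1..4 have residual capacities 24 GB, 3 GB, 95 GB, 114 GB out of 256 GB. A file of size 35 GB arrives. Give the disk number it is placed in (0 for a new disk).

3

Disks with room: disk 3 (95 GB), disk 4 (114 GB).
Tightest fit is disk 3 with 95 GB free.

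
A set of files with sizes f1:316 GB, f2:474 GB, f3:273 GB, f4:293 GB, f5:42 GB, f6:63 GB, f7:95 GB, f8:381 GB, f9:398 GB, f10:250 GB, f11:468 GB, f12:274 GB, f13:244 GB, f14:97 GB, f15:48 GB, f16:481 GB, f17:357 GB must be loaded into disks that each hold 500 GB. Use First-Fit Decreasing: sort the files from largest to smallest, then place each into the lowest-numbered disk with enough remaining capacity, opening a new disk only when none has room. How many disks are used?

Sorted descending: 481, 474, 468, 398, 381, 357, 316, 293, 274, 273, 250, 244, 97, 95, 63, 48, 42.
Put 481 GB in disk 1; 19 GB remain.
Put 474 GB in disk 2; 26 GB remain.
Put 468 GB in disk 3; 32 GB remain.
Put 398 GB in disk 4; 102 GB remain.
Put 381 GB in disk 5; 119 GB remain.
Put 357 GB in disk 6; 143 GB remain.
Put 316 GB in disk 7; 184 GB remain.
Put 293 GB in disk 8; 207 GB remain.
Put 274 GB in disk 9; 226 GB remain.
Put 273 GB in disk 10; 227 GB remain.
Put 250 GB in disk 11; 250 GB remain.
Put 244 GB in disk 11; 6 GB remain.
Put 97 GB in disk 4; 5 GB remain.
Put 95 GB in disk 5; 24 GB remain.
Put 63 GB in disk 6; 80 GB remain.
Put 48 GB in disk 6; 32 GB remain.
Put 42 GB in disk 7; 142 GB remain.

11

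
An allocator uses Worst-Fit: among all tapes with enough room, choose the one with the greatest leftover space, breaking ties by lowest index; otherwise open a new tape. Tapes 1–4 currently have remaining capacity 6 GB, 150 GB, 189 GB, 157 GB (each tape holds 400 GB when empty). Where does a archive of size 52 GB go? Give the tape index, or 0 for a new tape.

Tapes with room: tape 2 (150 GB), tape 3 (189 GB), tape 4 (157 GB).
Most room is tape 3 with 189 GB free.

3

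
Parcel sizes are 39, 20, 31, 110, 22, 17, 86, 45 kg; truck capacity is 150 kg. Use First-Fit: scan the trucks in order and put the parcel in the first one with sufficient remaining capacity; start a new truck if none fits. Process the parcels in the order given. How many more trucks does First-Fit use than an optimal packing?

First-Fit: [39,20,31,22,17] [110] [86,45] → 3 trucks.
Total size 370 kg; any packing needs at least ⌈370/150⌉ = 3 trucks.
So 3 is already optimal.

0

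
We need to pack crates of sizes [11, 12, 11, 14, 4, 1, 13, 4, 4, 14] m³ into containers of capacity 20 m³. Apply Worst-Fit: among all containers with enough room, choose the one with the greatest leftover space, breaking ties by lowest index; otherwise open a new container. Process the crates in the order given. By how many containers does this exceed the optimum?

Worst-Fit: [11,4] [12,4] [11,1,4] [14] [13] [14] → 6 containers.
6 crates exceed 10 m³ (half the capacity), and no two of those can share a container, so at least 6 containers are needed.
So 6 is already optimal.

0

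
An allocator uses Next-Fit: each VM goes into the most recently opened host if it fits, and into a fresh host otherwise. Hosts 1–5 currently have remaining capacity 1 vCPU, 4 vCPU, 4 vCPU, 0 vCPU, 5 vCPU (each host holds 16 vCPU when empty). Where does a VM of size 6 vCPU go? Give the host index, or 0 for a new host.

0

Next-Fit only looks at host 5, which has 5 vCPU free.
6 vCPU does not fit, so a new host is opened.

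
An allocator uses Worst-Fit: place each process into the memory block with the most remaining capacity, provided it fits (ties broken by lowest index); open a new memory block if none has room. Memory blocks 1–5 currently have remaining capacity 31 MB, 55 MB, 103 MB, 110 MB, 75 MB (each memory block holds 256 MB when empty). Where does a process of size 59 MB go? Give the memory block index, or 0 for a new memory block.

4

Memory blocks with room: memory block 3 (103 MB), memory block 4 (110 MB), memory block 5 (75 MB).
Most room is memory block 4 with 110 MB free.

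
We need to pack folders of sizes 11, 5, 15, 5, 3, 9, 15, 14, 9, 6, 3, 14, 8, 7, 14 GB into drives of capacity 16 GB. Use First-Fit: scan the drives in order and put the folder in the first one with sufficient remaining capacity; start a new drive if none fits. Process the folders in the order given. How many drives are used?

10

drive 1: place 11 GB, 5 GB left
drive 1: place 5 GB, 0 GB left
drive 2: place 15 GB, 1 GB left
drive 3: place 5 GB, 11 GB left
drive 3: place 3 GB, 8 GB left
drive 4: place 9 GB, 7 GB left
drive 5: place 15 GB, 1 GB left
drive 6: place 14 GB, 2 GB left
drive 7: place 9 GB, 7 GB left
drive 3: place 6 GB, 2 GB left
drive 4: place 3 GB, 4 GB left
drive 8: place 14 GB, 2 GB left
drive 9: place 8 GB, 8 GB left
drive 7: place 7 GB, 0 GB left
drive 10: place 14 GB, 2 GB left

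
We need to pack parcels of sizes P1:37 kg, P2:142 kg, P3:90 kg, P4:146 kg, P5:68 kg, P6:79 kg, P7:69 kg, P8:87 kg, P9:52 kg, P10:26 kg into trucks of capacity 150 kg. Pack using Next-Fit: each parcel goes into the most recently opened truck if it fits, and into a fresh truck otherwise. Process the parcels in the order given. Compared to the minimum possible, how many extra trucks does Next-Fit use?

Next-Fit: [37] [142] [90] [146] [68,79] [69] [87,52] [26] → 8 trucks.
Total size 796 kg; any packing needs at least ⌈796/150⌉ = 6 trucks.
An optimal packing achieves that bound: [146] [142] [90,52] [87,37,26] [79,69] [68] → 6 trucks.
Excess: 8 − 6 = 2.

2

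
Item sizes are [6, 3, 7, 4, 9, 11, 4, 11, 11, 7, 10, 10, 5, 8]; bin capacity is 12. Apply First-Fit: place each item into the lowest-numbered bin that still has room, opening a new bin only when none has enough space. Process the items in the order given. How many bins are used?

6 → bin 1 (remaining 6)
3 → bin 1 (remaining 3)
7 → bin 2 (remaining 5)
4 → bin 2 (remaining 1)
9 → bin 3 (remaining 3)
11 → bin 4 (remaining 1)
4 → bin 5 (remaining 8)
11 → bin 6 (remaining 1)
11 → bin 7 (remaining 1)
7 → bin 5 (remaining 1)
10 → bin 8 (remaining 2)
10 → bin 9 (remaining 2)
5 → bin 10 (remaining 7)
8 → bin 11 (remaining 4)

11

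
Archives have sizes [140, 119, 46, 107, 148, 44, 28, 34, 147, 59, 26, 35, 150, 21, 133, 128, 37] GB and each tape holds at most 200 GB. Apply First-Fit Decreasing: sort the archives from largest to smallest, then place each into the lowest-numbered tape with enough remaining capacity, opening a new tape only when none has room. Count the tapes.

8

Sorted descending: 150, 148, 147, 140, 133, 128, 119, 107, 59, 46, 44, 37, 35, 34, 28, 26, 21.
150 GB → tape 1 (remaining 50 GB)
148 GB → tape 2 (remaining 52 GB)
147 GB → tape 3 (remaining 53 GB)
140 GB → tape 4 (remaining 60 GB)
133 GB → tape 5 (remaining 67 GB)
128 GB → tape 6 (remaining 72 GB)
119 GB → tape 7 (remaining 81 GB)
107 GB → tape 8 (remaining 93 GB)
59 GB → tape 4 (remaining 1 GB)
46 GB → tape 1 (remaining 4 GB)
44 GB → tape 2 (remaining 8 GB)
37 GB → tape 3 (remaining 16 GB)
35 GB → tape 5 (remaining 32 GB)
34 GB → tape 6 (remaining 38 GB)
28 GB → tape 5 (remaining 4 GB)
26 GB → tape 6 (remaining 12 GB)
21 GB → tape 7 (remaining 60 GB)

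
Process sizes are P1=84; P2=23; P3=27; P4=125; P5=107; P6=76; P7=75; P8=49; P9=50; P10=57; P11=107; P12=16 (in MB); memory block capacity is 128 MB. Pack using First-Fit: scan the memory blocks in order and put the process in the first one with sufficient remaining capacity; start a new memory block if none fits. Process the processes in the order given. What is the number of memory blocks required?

memory block 1: place P1 (84 MB), 44 MB left
memory block 1: place P2 (23 MB), 21 MB left
memory block 2: place P3 (27 MB), 101 MB left
memory block 3: place P4 (125 MB), 3 MB left
memory block 4: place P5 (107 MB), 21 MB left
memory block 2: place P6 (76 MB), 25 MB left
memory block 5: place P7 (75 MB), 53 MB left
memory block 5: place P8 (49 MB), 4 MB left
memory block 6: place P9 (50 MB), 78 MB left
memory block 6: place P10 (57 MB), 21 MB left
memory block 7: place P11 (107 MB), 21 MB left
memory block 1: place P12 (16 MB), 5 MB left
Final memory blocks: [84,23,16] [27,76] [125] [107] [75,49] [50,57] [107].

7 memory blocks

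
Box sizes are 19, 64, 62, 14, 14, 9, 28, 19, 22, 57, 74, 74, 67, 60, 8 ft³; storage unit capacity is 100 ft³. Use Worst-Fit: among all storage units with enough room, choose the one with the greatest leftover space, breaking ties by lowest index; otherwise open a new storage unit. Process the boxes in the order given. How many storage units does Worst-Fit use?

8 storage units

storage unit 1: place 19 ft³, 81 ft³ left
storage unit 1: place 64 ft³, 17 ft³ left
storage unit 2: place 62 ft³, 38 ft³ left
storage unit 2: place 14 ft³, 24 ft³ left
storage unit 2: place 14 ft³, 10 ft³ left
storage unit 1: place 9 ft³, 8 ft³ left
storage unit 3: place 28 ft³, 72 ft³ left
storage unit 3: place 19 ft³, 53 ft³ left
storage unit 3: place 22 ft³, 31 ft³ left
storage unit 4: place 57 ft³, 43 ft³ left
storage unit 5: place 74 ft³, 26 ft³ left
storage unit 6: place 74 ft³, 26 ft³ left
storage unit 7: place 67 ft³, 33 ft³ left
storage unit 8: place 60 ft³, 40 ft³ left
storage unit 4: place 8 ft³, 35 ft³ left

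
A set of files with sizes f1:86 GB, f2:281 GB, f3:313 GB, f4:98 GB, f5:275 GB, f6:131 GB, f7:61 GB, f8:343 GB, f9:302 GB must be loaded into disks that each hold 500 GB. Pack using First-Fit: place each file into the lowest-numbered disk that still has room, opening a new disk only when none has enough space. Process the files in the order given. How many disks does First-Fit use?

f1 (86 GB) → disk 1 (remaining 414 GB)
f2 (281 GB) → disk 1 (remaining 133 GB)
f3 (313 GB) → disk 2 (remaining 187 GB)
f4 (98 GB) → disk 1 (remaining 35 GB)
f5 (275 GB) → disk 3 (remaining 225 GB)
f6 (131 GB) → disk 2 (remaining 56 GB)
f7 (61 GB) → disk 3 (remaining 164 GB)
f8 (343 GB) → disk 4 (remaining 157 GB)
f9 (302 GB) → disk 5 (remaining 198 GB)

5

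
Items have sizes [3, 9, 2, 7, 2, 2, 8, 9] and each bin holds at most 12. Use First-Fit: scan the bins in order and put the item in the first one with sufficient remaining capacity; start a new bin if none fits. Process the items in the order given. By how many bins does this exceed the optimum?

First-Fit: [3,9] [2,7,2] [2,8] [9] → 4 bins.
Total size 42; any packing needs at least ⌈42/12⌉ = 4 bins.
So 4 is already optimal.

0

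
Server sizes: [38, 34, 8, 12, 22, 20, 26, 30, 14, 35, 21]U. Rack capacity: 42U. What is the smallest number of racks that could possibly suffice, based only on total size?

Total size = 38 + 34 + 8 + 12 + 22 + 20 + 26 + 30 + 14 + 35 + 21 = 260U.
⌈260 / 42⌉ = 7.

7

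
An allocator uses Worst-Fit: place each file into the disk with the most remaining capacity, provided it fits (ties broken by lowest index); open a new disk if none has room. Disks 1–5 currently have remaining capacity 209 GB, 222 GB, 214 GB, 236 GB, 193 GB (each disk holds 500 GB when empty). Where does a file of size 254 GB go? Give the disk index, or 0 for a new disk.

0

No disk has ≥ 254 GB free, so a new disk is opened.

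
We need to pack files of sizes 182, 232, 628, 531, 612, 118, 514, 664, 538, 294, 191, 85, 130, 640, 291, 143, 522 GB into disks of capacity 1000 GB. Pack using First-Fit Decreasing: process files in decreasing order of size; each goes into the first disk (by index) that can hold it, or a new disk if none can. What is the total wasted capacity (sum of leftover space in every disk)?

Sorted descending: 664, 640, 628, 612, 538, 531, 522, 514, 294, 291, 232, 191, 182, 143, 130, 118, 85.
Put 664 GB in disk 1; 336 GB remain.
Put 640 GB in disk 2; 360 GB remain.
Put 628 GB in disk 3; 372 GB remain.
Put 612 GB in disk 4; 388 GB remain.
Put 538 GB in disk 5; 462 GB remain.
Put 531 GB in disk 6; 469 GB remain.
Put 522 GB in disk 7; 478 GB remain.
Put 514 GB in disk 8; 486 GB remain.
Put 294 GB in disk 1; 42 GB remain.
Put 291 GB in disk 2; 69 GB remain.
Put 232 GB in disk 3; 140 GB remain.
Put 191 GB in disk 4; 197 GB remain.
Put 182 GB in disk 4; 15 GB remain.
Put 143 GB in disk 5; 319 GB remain.
Put 130 GB in disk 3; 10 GB remain.
Put 118 GB in disk 5; 201 GB remain.
Put 85 GB in disk 5; 116 GB remain.
8 disks × 1000 GB = 8000 GB; used 6315 GB; unused 1685 GB.

1685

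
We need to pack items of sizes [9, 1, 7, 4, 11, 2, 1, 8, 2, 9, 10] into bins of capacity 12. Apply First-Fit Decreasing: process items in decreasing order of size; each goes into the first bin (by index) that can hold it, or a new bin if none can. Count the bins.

Sorted descending: 11, 10, 9, 9, 8, 7, 4, 2, 2, 1, 1.
11 → bin 1 (remaining 1)
10 → bin 2 (remaining 2)
9 → bin 3 (remaining 3)
9 → bin 4 (remaining 3)
8 → bin 5 (remaining 4)
7 → bin 6 (remaining 5)
4 → bin 5 (remaining 0)
2 → bin 2 (remaining 0)
2 → bin 3 (remaining 1)
1 → bin 1 (remaining 0)
1 → bin 3 (remaining 0)
Final bins: [11,1] [10,2] [9,2,1] [9] [8,4] [7].

6 bins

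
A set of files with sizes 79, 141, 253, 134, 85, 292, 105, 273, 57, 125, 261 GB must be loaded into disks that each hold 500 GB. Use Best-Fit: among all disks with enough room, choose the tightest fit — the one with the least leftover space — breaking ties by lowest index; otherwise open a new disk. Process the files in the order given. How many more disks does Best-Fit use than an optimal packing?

0

Best-Fit: [79,141,253] [134,85,273] [292,105,57] [125,261] → 4 disks.
Total size 1805 GB; any packing needs at least ⌈1805/500⌉ = 4 disks.
So 4 is already optimal.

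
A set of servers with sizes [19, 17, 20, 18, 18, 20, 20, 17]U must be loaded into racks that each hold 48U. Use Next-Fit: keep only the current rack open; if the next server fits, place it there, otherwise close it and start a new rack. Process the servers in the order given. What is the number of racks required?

rack 1: place 19U, 29U left
rack 1: place 17U, 12U left
rack 2: place 20U, 28U left
rack 2: place 18U, 10U left
rack 3: place 18U, 30U left
rack 3: place 20U, 10U left
rack 4: place 20U, 28U left
rack 4: place 17U, 11U left

4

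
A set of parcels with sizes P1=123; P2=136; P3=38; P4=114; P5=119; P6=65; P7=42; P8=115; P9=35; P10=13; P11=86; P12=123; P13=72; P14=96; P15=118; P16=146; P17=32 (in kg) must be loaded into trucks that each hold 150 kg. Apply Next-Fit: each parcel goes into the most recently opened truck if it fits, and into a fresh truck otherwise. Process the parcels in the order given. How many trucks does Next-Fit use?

14 trucks

P1 (123 kg) → truck 1 (remaining 27 kg)
P2 (136 kg) → truck 2 (remaining 14 kg)
P3 (38 kg) → truck 3 (remaining 112 kg)
P4 (114 kg) → truck 4 (remaining 36 kg)
P5 (119 kg) → truck 5 (remaining 31 kg)
P6 (65 kg) → truck 6 (remaining 85 kg)
P7 (42 kg) → truck 6 (remaining 43 kg)
P8 (115 kg) → truck 7 (remaining 35 kg)
P9 (35 kg) → truck 7 (remaining 0 kg)
P10 (13 kg) → truck 8 (remaining 137 kg)
P11 (86 kg) → truck 8 (remaining 51 kg)
P12 (123 kg) → truck 9 (remaining 27 kg)
P13 (72 kg) → truck 10 (remaining 78 kg)
P14 (96 kg) → truck 11 (remaining 54 kg)
P15 (118 kg) → truck 12 (remaining 32 kg)
P16 (146 kg) → truck 13 (remaining 4 kg)
P17 (32 kg) → truck 14 (remaining 118 kg)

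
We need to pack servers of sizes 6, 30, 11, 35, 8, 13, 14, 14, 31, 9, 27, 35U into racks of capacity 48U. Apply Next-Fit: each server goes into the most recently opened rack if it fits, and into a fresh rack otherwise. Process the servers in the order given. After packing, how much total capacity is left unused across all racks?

55

rack 1: place 6U, 42U left
rack 1: place 30U, 12U left
rack 1: place 11U, 1U left
rack 2: place 35U, 13U left
rack 2: place 8U, 5U left
rack 3: place 13U, 35U left
rack 3: place 14U, 21U left
rack 3: place 14U, 7U left
rack 4: place 31U, 17U left
rack 4: place 9U, 8U left
rack 5: place 27U, 21U left
rack 6: place 35U, 13U left
6 racks × 48U = 288U; used 233U; unused 55U.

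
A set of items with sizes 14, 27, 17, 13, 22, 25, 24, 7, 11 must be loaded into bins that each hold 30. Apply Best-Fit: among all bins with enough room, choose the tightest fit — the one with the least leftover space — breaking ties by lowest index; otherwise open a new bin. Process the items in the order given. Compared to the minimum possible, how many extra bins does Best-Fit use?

Best-Fit: [14,11] [27] [17,13] [22,7] [25] [24] → 6 bins.
Total size 160; any packing needs at least ⌈160/30⌉ = 6 bins.
So 6 is already optimal.

0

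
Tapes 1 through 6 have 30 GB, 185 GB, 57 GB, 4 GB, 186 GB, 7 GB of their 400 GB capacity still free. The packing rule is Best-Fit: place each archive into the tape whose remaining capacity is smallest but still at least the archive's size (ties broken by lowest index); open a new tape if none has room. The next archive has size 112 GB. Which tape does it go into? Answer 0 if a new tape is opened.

2

Tapes with room: tape 2 (185 GB), tape 5 (186 GB).
Tightest fit is tape 2 with 185 GB free.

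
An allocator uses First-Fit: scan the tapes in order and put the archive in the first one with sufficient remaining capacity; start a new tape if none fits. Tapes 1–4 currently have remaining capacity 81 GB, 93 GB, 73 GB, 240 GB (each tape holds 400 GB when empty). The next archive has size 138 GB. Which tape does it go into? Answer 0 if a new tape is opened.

Tapes with room: tape 4 (240 GB).
The first with room is tape 4.

4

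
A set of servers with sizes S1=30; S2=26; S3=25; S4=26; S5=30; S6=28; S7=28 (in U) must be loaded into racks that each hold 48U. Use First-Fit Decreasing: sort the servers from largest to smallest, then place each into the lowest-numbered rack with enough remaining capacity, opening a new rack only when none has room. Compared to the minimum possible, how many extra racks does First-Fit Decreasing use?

First-Fit Decreasing: [30] [30] [28] [28] [26] [26] [25] → 7 racks.
7 servers exceed 24U (half the capacity), and no two of those can share a rack, so at least 7 racks are needed.
So 7 is already optimal.

0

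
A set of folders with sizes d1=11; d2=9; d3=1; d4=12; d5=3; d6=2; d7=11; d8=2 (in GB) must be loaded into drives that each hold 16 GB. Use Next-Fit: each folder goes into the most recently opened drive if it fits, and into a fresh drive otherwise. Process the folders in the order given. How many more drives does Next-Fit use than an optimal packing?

0

Next-Fit: [11] [9,1] [12,3] [2,11,2] → 4 drives.
Total size 51 GB; any packing needs at least ⌈51/16⌉ = 4 drives.
So 4 is already optimal.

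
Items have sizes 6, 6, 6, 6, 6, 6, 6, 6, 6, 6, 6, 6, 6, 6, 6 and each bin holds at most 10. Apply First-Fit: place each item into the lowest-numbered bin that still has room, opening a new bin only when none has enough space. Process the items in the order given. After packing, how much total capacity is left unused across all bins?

60

Put 6 in bin 1; 4 remain.
Put 6 in bin 2; 4 remain.
Put 6 in bin 3; 4 remain.
Put 6 in bin 4; 4 remain.
Put 6 in bin 5; 4 remain.
Put 6 in bin 6; 4 remain.
Put 6 in bin 7; 4 remain.
Put 6 in bin 8; 4 remain.
Put 6 in bin 9; 4 remain.
Put 6 in bin 10; 4 remain.
Put 6 in bin 11; 4 remain.
Put 6 in bin 12; 4 remain.
Put 6 in bin 13; 4 remain.
Put 6 in bin 14; 4 remain.
Put 6 in bin 15; 4 remain.
15 bins × 10 = 150; used 90; unused 60.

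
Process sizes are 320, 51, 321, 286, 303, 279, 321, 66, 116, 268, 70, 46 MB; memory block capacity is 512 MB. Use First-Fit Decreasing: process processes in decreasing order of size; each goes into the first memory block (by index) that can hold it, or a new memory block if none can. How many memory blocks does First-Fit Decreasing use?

7

Sorted descending: 321, 321, 320, 303, 286, 279, 268, 116, 70, 66, 51, 46.
memory block 1: place 321 MB, 191 MB left
memory block 2: place 321 MB, 191 MB left
memory block 3: place 320 MB, 192 MB left
memory block 4: place 303 MB, 209 MB left
memory block 5: place 286 MB, 226 MB left
memory block 6: place 279 MB, 233 MB left
memory block 7: place 268 MB, 244 MB left
memory block 1: place 116 MB, 75 MB left
memory block 1: place 70 MB, 5 MB left
memory block 2: place 66 MB, 125 MB left
memory block 2: place 51 MB, 74 MB left
memory block 2: place 46 MB, 28 MB left
Final memory blocks: [321,116,70] [321,66,51,46] [320] [303] [286] [279] [268].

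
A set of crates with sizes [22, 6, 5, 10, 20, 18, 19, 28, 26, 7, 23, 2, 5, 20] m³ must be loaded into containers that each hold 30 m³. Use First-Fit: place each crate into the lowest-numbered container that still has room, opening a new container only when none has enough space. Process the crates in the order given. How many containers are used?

22 m³ → container 1 (remaining 8 m³)
6 m³ → container 1 (remaining 2 m³)
5 m³ → container 2 (remaining 25 m³)
10 m³ → container 2 (remaining 15 m³)
20 m³ → container 3 (remaining 10 m³)
18 m³ → container 4 (remaining 12 m³)
19 m³ → container 5 (remaining 11 m³)
28 m³ → container 6 (remaining 2 m³)
26 m³ → container 7 (remaining 4 m³)
7 m³ → container 2 (remaining 8 m³)
23 m³ → container 8 (remaining 7 m³)
2 m³ → container 1 (remaining 0 m³)
5 m³ → container 2 (remaining 3 m³)
20 m³ → container 9 (remaining 10 m³)

9 containers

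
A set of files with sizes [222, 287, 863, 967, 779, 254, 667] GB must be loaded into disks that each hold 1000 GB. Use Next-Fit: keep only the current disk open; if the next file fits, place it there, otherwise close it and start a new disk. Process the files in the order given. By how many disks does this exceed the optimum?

Next-Fit: [222,287] [863] [967] [779] [254,667] → 5 disks.
Total size 4039 GB; any packing needs at least ⌈4039/1000⌉ = 5 disks.
So 5 is already optimal.

0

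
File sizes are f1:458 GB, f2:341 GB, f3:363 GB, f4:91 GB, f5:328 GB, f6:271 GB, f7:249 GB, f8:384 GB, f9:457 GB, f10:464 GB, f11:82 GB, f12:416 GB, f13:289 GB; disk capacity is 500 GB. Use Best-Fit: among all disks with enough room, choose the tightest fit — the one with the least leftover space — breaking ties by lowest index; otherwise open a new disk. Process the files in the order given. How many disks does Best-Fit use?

Put f1 (458 GB) in disk 1; 42 GB remain.
Put f2 (341 GB) in disk 2; 159 GB remain.
Put f3 (363 GB) in disk 3; 137 GB remain.
Put f4 (91 GB) in disk 3; 46 GB remain.
Put f5 (328 GB) in disk 4; 172 GB remain.
Put f6 (271 GB) in disk 5; 229 GB remain.
Put f7 (249 GB) in disk 6; 251 GB remain.
Put f8 (384 GB) in disk 7; 116 GB remain.
Put f9 (457 GB) in disk 8; 43 GB remain.
Put f10 (464 GB) in disk 9; 36 GB remain.
Put f11 (82 GB) in disk 7; 34 GB remain.
Put f12 (416 GB) in disk 10; 84 GB remain.
Put f13 (289 GB) in disk 11; 211 GB remain.

11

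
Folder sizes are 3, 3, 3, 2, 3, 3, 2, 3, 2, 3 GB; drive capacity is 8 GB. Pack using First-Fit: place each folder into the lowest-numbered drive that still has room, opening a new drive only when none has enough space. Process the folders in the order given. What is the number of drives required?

4 drives

Put 3 GB in drive 1; 5 GB remain.
Put 3 GB in drive 1; 2 GB remain.
Put 3 GB in drive 2; 5 GB remain.
Put 2 GB in drive 1; 0 GB remain.
Put 3 GB in drive 2; 2 GB remain.
Put 3 GB in drive 3; 5 GB remain.
Put 2 GB in drive 2; 0 GB remain.
Put 3 GB in drive 3; 2 GB remain.
Put 2 GB in drive 3; 0 GB remain.
Put 3 GB in drive 4; 5 GB remain.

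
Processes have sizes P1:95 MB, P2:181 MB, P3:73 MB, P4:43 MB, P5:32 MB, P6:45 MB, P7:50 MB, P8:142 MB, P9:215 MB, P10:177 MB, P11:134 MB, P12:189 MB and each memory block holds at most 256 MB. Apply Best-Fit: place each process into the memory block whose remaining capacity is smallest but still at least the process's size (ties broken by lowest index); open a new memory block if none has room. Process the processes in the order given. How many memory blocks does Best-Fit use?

Put P1 (95 MB) in memory block 1; 161 MB remain.
Put P2 (181 MB) in memory block 2; 75 MB remain.
Put P3 (73 MB) in memory block 2; 2 MB remain.
Put P4 (43 MB) in memory block 1; 118 MB remain.
Put P5 (32 MB) in memory block 1; 86 MB remain.
Put P6 (45 MB) in memory block 1; 41 MB remain.
Put P7 (50 MB) in memory block 3; 206 MB remain.
Put P8 (142 MB) in memory block 3; 64 MB remain.
Put P9 (215 MB) in memory block 4; 41 MB remain.
Put P10 (177 MB) in memory block 5; 79 MB remain.
Put P11 (134 MB) in memory block 6; 122 MB remain.
Put P12 (189 MB) in memory block 7; 67 MB remain.
Final memory blocks: [95,43,32,45] [181,73] [50,142] [215] [177] [134] [189].

7 memory blocks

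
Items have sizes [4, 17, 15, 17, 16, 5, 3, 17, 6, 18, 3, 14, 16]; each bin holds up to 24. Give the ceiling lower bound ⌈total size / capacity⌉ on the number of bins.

Total size = 4 + 17 + 15 + 17 + 16 + 5 + 3 + 17 + 6 + 18 + 3 + 14 + 16 = 151.
⌈151 / 24⌉ = 7.

7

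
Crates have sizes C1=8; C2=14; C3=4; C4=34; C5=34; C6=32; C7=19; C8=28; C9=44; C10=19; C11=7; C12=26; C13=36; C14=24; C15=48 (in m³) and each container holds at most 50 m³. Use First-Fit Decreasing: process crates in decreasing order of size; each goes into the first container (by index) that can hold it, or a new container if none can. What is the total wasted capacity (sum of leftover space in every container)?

Sorted descending: 48, 44, 36, 34, 34, 32, 28, 26, 24, 19, 19, 14, 8, 7, 4.
container 1: place 48 m³, 2 m³ left
container 2: place 44 m³, 6 m³ left
container 3: place 36 m³, 14 m³ left
container 4: place 34 m³, 16 m³ left
container 5: place 34 m³, 16 m³ left
container 6: place 32 m³, 18 m³ left
container 7: place 28 m³, 22 m³ left
container 8: place 26 m³, 24 m³ left
container 8: place 24 m³, 0 m³ left
container 7: place 19 m³, 3 m³ left
container 9: place 19 m³, 31 m³ left
container 3: place 14 m³, 0 m³ left
container 4: place 8 m³, 8 m³ left
container 4: place 7 m³, 1 m³ left
container 2: place 4 m³, 2 m³ left
9 containers × 50 m³ = 450 m³; used 377 m³; unused 73 m³.

73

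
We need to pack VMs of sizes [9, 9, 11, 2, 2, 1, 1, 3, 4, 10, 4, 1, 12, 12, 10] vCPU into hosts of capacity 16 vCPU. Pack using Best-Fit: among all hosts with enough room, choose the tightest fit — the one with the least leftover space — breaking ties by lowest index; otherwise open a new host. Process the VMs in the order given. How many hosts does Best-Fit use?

7

Put 9 vCPU in host 1; 7 vCPU remain.
Put 9 vCPU in host 2; 7 vCPU remain.
Put 11 vCPU in host 3; 5 vCPU remain.
Put 2 vCPU in host 3; 3 vCPU remain.
Put 2 vCPU in host 3; 1 vCPU remain.
Put 1 vCPU in host 3; 0 vCPU remain.
Put 1 vCPU in host 1; 6 vCPU remain.
Put 3 vCPU in host 1; 3 vCPU remain.
Put 4 vCPU in host 2; 3 vCPU remain.
Put 10 vCPU in host 4; 6 vCPU remain.
Put 4 vCPU in host 4; 2 vCPU remain.
Put 1 vCPU in host 4; 1 vCPU remain.
Put 12 vCPU in host 5; 4 vCPU remain.
Put 12 vCPU in host 6; 4 vCPU remain.
Put 10 vCPU in host 7; 6 vCPU remain.
Final hosts: [9,1,3] [9,4] [11,2,2,1] [10,4,1] [12] [12] [10].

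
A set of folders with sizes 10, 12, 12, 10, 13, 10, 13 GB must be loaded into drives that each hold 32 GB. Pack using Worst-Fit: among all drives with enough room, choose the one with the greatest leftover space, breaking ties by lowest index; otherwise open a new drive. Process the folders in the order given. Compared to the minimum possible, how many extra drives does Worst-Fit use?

1

Worst-Fit: [10,12] [12,10] [13,10] [13] → 4 drives.
Total size 80 GB; any packing needs at least ⌈80/32⌉ = 3 drives.
An optimal packing achieves that bound: [13,13] [12,12] [10,10,10] → 3 drives.
Excess: 4 − 3 = 1.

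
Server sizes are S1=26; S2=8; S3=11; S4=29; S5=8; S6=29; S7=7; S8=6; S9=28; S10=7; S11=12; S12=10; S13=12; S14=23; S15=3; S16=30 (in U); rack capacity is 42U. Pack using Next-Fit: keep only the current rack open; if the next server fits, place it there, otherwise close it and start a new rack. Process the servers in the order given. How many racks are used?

7

rack 1: place S1 (26U), 16U left
rack 1: place S2 (8U), 8U left
rack 2: place S3 (11U), 31U left
rack 2: place S4 (29U), 2U left
rack 3: place S5 (8U), 34U left
rack 3: place S6 (29U), 5U left
rack 4: place S7 (7U), 35U left
rack 4: place S8 (6U), 29U left
rack 4: place S9 (28U), 1U left
rack 5: place S10 (7U), 35U left
rack 5: place S11 (12U), 23U left
rack 5: place S12 (10U), 13U left
rack 5: place S13 (12U), 1U left
rack 6: place S14 (23U), 19U left
rack 6: place S15 (3U), 16U left
rack 7: place S16 (30U), 12U left
Final racks: [26,8] [11,29] [8,29] [7,6,28] [7,12,10,12] [23,3] [30].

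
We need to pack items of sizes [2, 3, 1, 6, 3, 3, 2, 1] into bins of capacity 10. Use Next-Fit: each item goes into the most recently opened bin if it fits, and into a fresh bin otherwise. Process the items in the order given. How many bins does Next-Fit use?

Put 2 in bin 1; 8 remain.
Put 3 in bin 1; 5 remain.
Put 1 in bin 1; 4 remain.
Put 6 in bin 2; 4 remain.
Put 3 in bin 2; 1 remain.
Put 3 in bin 3; 7 remain.
Put 2 in bin 3; 5 remain.
Put 1 in bin 3; 4 remain.

3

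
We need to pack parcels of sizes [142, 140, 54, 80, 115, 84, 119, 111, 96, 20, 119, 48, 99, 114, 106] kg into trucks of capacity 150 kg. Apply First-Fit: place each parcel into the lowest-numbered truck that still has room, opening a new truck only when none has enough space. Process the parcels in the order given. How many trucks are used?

Put 142 kg in truck 1; 8 kg remain.
Put 140 kg in truck 2; 10 kg remain.
Put 54 kg in truck 3; 96 kg remain.
Put 80 kg in truck 3; 16 kg remain.
Put 115 kg in truck 4; 35 kg remain.
Put 84 kg in truck 5; 66 kg remain.
Put 119 kg in truck 6; 31 kg remain.
Put 111 kg in truck 7; 39 kg remain.
Put 96 kg in truck 8; 54 kg remain.
Put 20 kg in truck 4; 15 kg remain.
Put 119 kg in truck 9; 31 kg remain.
Put 48 kg in truck 5; 18 kg remain.
Put 99 kg in truck 10; 51 kg remain.
Put 114 kg in truck 11; 36 kg remain.
Put 106 kg in truck 12; 44 kg remain.
Final trucks: [142] [140] [54,80] [115,20] [84,48] [119] [111] [96] [119] [99] [114] [106].

12 trucks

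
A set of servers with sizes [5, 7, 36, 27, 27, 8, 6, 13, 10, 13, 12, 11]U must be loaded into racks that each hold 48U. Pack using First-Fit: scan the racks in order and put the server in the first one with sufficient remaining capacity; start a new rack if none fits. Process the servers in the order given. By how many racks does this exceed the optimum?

First-Fit: [5,7,36] [27,8,6] [27,13] [10,13,12,11] → 4 racks.
Total size 175U; any packing needs at least ⌈175/48⌉ = 4 racks.
So 4 is already optimal.

0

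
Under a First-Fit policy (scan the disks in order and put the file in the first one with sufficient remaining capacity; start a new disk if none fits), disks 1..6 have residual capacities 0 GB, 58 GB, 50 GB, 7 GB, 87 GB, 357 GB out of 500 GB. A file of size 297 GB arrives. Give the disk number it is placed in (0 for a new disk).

Disks with room: disk 6 (357 GB).
The first with room is disk 6.

6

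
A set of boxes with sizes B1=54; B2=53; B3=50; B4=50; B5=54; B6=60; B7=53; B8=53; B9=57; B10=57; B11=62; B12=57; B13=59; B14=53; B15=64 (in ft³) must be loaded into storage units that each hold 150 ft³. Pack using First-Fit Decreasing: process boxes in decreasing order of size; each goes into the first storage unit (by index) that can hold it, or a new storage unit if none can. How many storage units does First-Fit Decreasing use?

Sorted descending: 64, 62, 60, 59, 57, 57, 57, 54, 54, 53, 53, 53, 53, 50, 50.
Put 64 ft³ in storage unit 1; 86 ft³ remain.
Put 62 ft³ in storage unit 1; 24 ft³ remain.
Put 60 ft³ in storage unit 2; 90 ft³ remain.
Put 59 ft³ in storage unit 2; 31 ft³ remain.
Put 57 ft³ in storage unit 3; 93 ft³ remain.
Put 57 ft³ in storage unit 3; 36 ft³ remain.
Put 57 ft³ in storage unit 4; 93 ft³ remain.
Put 54 ft³ in storage unit 4; 39 ft³ remain.
Put 54 ft³ in storage unit 5; 96 ft³ remain.
Put 53 ft³ in storage unit 5; 43 ft³ remain.
Put 53 ft³ in storage unit 6; 97 ft³ remain.
Put 53 ft³ in storage unit 6; 44 ft³ remain.
Put 53 ft³ in storage unit 7; 97 ft³ remain.
Put 50 ft³ in storage unit 7; 47 ft³ remain.
Put 50 ft³ in storage unit 8; 100 ft³ remain.

8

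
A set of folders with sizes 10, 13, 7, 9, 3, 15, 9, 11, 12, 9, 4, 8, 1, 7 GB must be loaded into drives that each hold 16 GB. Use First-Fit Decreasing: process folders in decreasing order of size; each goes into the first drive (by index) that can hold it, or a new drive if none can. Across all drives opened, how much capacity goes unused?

26

Sorted descending: 15, 13, 12, 11, 10, 9, 9, 9, 8, 7, 7, 4, 3, 1.
Put 15 GB in drive 1; 1 GB remain.
Put 13 GB in drive 2; 3 GB remain.
Put 12 GB in drive 3; 4 GB remain.
Put 11 GB in drive 4; 5 GB remain.
Put 10 GB in drive 5; 6 GB remain.
Put 9 GB in drive 6; 7 GB remain.
Put 9 GB in drive 7; 7 GB remain.
Put 9 GB in drive 8; 7 GB remain.
Put 8 GB in drive 9; 8 GB remain.
Put 7 GB in drive 6; 0 GB remain.
Put 7 GB in drive 7; 0 GB remain.
Put 4 GB in drive 3; 0 GB remain.
Put 3 GB in drive 2; 0 GB remain.
Put 1 GB in drive 1; 0 GB remain.
9 drives × 16 GB = 144 GB; used 118 GB; unused 26 GB.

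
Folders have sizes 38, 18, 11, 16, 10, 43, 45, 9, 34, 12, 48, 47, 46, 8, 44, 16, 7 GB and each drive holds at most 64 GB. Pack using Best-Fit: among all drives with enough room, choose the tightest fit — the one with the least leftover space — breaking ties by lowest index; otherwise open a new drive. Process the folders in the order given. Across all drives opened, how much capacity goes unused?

38 GB → drive 1 (remaining 26 GB)
18 GB → drive 1 (remaining 8 GB)
11 GB → drive 2 (remaining 53 GB)
16 GB → drive 2 (remaining 37 GB)
10 GB → drive 2 (remaining 27 GB)
43 GB → drive 3 (remaining 21 GB)
45 GB → drive 4 (remaining 19 GB)
9 GB → drive 4 (remaining 10 GB)
34 GB → drive 5 (remaining 30 GB)
12 GB → drive 3 (remaining 9 GB)
48 GB → drive 6 (remaining 16 GB)
47 GB → drive 7 (remaining 17 GB)
46 GB → drive 8 (remaining 18 GB)
8 GB → drive 1 (remaining 0 GB)
44 GB → drive 9 (remaining 20 GB)
16 GB → drive 6 (remaining 0 GB)
7 GB → drive 3 (remaining 2 GB)
9 drives × 64 GB = 576 GB; used 452 GB; unused 124 GB.

124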